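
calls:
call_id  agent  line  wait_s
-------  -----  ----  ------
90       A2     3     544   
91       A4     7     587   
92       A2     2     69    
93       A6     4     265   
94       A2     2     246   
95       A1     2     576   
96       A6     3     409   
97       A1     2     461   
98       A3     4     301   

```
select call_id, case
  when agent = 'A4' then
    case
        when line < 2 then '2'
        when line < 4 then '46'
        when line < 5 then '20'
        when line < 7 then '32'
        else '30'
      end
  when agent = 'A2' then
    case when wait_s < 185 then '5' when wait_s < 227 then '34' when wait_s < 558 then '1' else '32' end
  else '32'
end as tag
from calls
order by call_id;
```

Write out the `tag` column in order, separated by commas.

1, 30, 5, 32, 1, 32, 32, 32, 32

call_id=90: agent='A2' → inner[wait_s < 558] → 1
call_id=91: agent='A4' → inner[ELSE] → 30
call_id=92: agent='A2' → inner[wait_s < 185] → 5
call_id=93: agent='A6' → outer ELSE → 32
call_id=94: agent='A2' → inner[wait_s < 558] → 1
call_id=95: agent='A1' → outer ELSE → 32
call_id=96: agent='A6' → outer ELSE → 32
call_id=97: agent='A1' → outer ELSE → 32
call_id=98: agent='A3' → outer ELSE → 32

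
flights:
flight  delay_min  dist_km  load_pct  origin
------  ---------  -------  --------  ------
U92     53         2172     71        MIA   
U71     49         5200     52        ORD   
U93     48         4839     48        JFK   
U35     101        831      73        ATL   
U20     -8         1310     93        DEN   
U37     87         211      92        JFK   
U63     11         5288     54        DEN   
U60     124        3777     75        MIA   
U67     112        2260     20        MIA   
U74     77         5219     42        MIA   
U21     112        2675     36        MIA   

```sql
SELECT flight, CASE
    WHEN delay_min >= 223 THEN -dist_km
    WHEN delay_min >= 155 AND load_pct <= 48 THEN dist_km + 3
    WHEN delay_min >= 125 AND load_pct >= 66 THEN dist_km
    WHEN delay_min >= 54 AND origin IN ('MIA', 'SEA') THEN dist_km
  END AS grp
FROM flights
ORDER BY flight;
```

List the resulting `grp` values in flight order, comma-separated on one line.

NULL, 2675, NULL, NULL, 3777, NULL, 2260, NULL, 5219, NULL, NULL

flight=U20: (no match → NULL) → NULL
flight=U21: delay_min >= 54 AND origin IN ('MIA', 'SEA') → 2675
flight=U35: (no match → NULL) → NULL
flight=U37: (no match → NULL) → NULL
flight=U60: delay_min >= 54 AND origin IN ('MIA', 'SEA') → 3777
flight=U63: (no match → NULL) → NULL
flight=U67: delay_min >= 54 AND origin IN ('MIA', 'SEA') → 2260
flight=U71: (no match → NULL) → NULL
flight=U74: delay_min >= 54 AND origin IN ('MIA', 'SEA') → 5219
flight=U92: (no match → NULL) → NULL
flight=U93: (no match → NULL) → NULL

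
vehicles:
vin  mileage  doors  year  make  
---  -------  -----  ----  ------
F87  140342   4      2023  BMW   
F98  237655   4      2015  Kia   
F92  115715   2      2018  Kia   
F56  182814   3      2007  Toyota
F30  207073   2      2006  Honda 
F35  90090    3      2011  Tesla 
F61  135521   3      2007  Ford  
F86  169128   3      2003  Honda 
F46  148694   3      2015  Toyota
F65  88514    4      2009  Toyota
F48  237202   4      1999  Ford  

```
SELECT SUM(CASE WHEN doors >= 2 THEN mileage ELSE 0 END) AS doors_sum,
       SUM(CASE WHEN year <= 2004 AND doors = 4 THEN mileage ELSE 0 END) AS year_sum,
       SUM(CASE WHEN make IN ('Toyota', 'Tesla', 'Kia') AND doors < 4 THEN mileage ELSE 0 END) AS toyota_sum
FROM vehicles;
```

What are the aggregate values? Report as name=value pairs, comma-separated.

doors_sum=1752748, year_sum=237202, toyota_sum=537313

[doors_sum: doors >= 2]
vin=F87: ✓ → 140342
vin=F98: ✓ → 237655
vin=F92: ✓ → 115715
vin=F56: ✓ → 182814
vin=F30: ✓ → 207073
vin=F35: ✓ → 90090
vin=F61: ✓ → 135521
vin=F86: ✓ → 169128
vin=F46: ✓ → 148694
vin=F65: ✓ → 88514
vin=F48: ✓ → 237202
doors_sum = 140342 + 237655 + 115715 + 182814 + 207073 + 90090 + 135521 + 169128 + 148694 + 88514 + 237202 = 1752748
—
[year_sum: year <= 2004 AND doors = 4]
vin=F87: ✗
vin=F98: ✗
vin=F92: ✗
vin=F56: ✗
vin=F30: ✗
vin=F35: ✗
vin=F61: ✗
vin=F86: ✗
vin=F46: ✗
vin=F65: ✗
vin=F48: ✓ → 237202
year_sum = 237202
—
[toyota_sum: make IN ('Toyota', 'Tesla', 'Kia') AND doors < 4]
vin=F87: ✗
vin=F98: ✗
vin=F92: ✓ → 115715
vin=F56: ✓ → 182814
vin=F30: ✗
vin=F35: ✓ → 90090
vin=F61: ✗
vin=F86: ✗
vin=F46: ✓ → 148694
vin=F65: ✗
vin=F48: ✗
toyota_sum = 115715 + 182814 + 90090 + 148694 = 537313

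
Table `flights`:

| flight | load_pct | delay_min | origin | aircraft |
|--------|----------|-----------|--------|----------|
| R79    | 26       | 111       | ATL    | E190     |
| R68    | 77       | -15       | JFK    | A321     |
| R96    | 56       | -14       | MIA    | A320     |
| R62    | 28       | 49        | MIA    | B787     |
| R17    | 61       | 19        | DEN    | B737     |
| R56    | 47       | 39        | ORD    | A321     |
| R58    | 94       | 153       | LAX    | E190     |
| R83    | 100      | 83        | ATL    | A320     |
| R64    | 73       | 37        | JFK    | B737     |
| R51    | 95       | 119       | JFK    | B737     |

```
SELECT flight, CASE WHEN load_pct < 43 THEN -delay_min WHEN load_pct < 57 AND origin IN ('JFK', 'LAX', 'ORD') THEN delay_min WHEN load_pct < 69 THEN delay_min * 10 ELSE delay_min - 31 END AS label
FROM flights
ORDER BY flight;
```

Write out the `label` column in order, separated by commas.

flight=R17: load_pct < 69 → 190
flight=R51: ELSE → 88
flight=R56: load_pct < 57 AND origin IN ('JFK', 'LAX', 'ORD') → 39
flight=R58: ELSE → 122
flight=R62: load_pct < 43 → -49
flight=R64: ELSE → 6
flight=R68: ELSE → -46
flight=R79: load_pct < 43 → -111
flight=R83: ELSE → 52
flight=R96: load_pct < 69 → -140

190, 88, 39, 122, -49, 6, -46, -111, 52, -140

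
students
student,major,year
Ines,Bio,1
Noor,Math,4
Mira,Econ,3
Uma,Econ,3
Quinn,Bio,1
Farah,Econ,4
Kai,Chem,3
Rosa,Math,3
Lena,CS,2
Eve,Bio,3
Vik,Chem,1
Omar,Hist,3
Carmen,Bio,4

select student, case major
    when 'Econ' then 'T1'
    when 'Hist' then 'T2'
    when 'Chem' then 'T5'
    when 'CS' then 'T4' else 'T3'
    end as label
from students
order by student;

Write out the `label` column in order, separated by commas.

student=Carmen: ELSE → T3
student=Eve: ELSE → T3
student=Farah: major='Econ' → T1
student=Ines: ELSE → T3
student=Kai: major='Chem' → T5
student=Lena: major='CS' → T4
student=Mira: major='Econ' → T1
student=Noor: ELSE → T3
student=Omar: major='Hist' → T2
student=Quinn: ELSE → T3
student=Rosa: ELSE → T3
student=Uma: major='Econ' → T1
student=Vik: major='Chem' → T5

T3, T3, T1, T3, T5, T4, T1, T3, T2, T3, T3, T1, T5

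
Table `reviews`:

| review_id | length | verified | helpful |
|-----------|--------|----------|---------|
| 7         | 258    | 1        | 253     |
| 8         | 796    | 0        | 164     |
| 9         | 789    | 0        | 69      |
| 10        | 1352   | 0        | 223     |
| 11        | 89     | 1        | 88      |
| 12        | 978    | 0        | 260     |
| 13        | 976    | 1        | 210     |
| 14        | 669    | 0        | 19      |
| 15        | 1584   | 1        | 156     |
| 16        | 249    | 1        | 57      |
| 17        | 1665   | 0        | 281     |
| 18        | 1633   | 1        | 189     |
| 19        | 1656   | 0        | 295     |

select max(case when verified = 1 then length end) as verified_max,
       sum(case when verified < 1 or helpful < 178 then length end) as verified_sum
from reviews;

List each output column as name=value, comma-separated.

verified_max=1633, verified_sum=9827

[verified_max: verified = 1]
review_id=7: ✓ → 258
review_id=8: ✗
review_id=9: ✗
review_id=10: ✗
review_id=11: ✓ → 89
review_id=12: ✗
review_id=13: ✓ → 976
review_id=14: ✗
review_id=15: ✓ → 1584
review_id=16: ✓ → 249
review_id=17: ✗
review_id=18: ✓ → 1633
review_id=19: ✗
verified_max = MAX(258, 89, 976, 1584, 249, 1633) = 1633
—
[verified_sum: verified < 1 or helpful < 178]
review_id=7: ✗
review_id=8: ✓ → 796
review_id=9: ✓ → 789
review_id=10: ✓ → 1352
review_id=11: ✓ → 89
review_id=12: ✓ → 978
review_id=13: ✗
review_id=14: ✓ → 669
review_id=15: ✓ → 1584
review_id=16: ✓ → 249
review_id=17: ✓ → 1665
review_id=18: ✗
review_id=19: ✓ → 1656
verified_sum = 796 + 789 + 1352 + 89 + 978 + 669 + 1584 + 249 + 1665 + 1656 = 9827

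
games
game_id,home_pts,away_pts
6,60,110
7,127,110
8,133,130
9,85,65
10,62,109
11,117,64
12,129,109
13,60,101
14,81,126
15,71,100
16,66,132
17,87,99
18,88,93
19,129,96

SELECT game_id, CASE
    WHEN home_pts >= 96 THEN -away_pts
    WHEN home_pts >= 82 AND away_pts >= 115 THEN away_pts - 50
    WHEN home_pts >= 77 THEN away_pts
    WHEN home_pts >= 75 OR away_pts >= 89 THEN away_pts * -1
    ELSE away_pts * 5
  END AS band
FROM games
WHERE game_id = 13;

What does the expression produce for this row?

-101

game_id = 13: home_pts=60, away_pts=101.
home_pts >= 96 → false
home_pts >= 82 AND away_pts >= 115 → false
home_pts >= 77 → false
home_pts >= 75 OR away_pts >= 89 → true → -101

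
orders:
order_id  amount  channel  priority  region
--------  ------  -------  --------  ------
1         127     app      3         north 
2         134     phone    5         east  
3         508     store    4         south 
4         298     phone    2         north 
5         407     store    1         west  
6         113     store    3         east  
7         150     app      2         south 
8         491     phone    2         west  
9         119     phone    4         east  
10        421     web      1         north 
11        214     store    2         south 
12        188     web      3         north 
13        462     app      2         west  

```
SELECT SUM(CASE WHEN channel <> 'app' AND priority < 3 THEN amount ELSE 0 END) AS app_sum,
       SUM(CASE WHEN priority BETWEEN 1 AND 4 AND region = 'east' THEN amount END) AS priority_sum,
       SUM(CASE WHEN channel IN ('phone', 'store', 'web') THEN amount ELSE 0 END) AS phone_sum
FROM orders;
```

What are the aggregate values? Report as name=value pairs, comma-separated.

app_sum=1831, priority_sum=232, phone_sum=2893

[app_sum: channel <> 'app' AND priority < 3]
order_id=1: ✗
order_id=2: ✗
order_id=3: ✗
order_id=4: ✓ → 298
order_id=5: ✓ → 407
order_id=6: ✗
order_id=7: ✗
order_id=8: ✓ → 491
order_id=9: ✗
order_id=10: ✓ → 421
order_id=11: ✓ → 214
order_id=12: ✗
order_id=13: ✗
app_sum = 298 + 407 + 491 + 421 + 214 = 1831
—
[priority_sum: priority BETWEEN 1 AND 4 AND region = 'east']
order_id=1: ✗
order_id=2: ✗
order_id=3: ✗
order_id=4: ✗
order_id=5: ✗
order_id=6: ✓ → 113
order_id=7: ✗
order_id=8: ✗
order_id=9: ✓ → 119
order_id=10: ✗
order_id=11: ✗
order_id=12: ✗
order_id=13: ✗
priority_sum = 113 + 119 = 232
—
[phone_sum: channel IN ('phone', 'store', 'web')]
order_id=1: ✗
order_id=2: ✓ → 134
order_id=3: ✓ → 508
order_id=4: ✓ → 298
order_id=5: ✓ → 407
order_id=6: ✓ → 113
order_id=7: ✗
order_id=8: ✓ → 491
order_id=9: ✓ → 119
order_id=10: ✓ → 421
order_id=11: ✓ → 214
order_id=12: ✓ → 188
order_id=13: ✗
phone_sum = 134 + 508 + 298 + 407 + 113 + 491 + 119 + 421 + 214 + 188 = 2893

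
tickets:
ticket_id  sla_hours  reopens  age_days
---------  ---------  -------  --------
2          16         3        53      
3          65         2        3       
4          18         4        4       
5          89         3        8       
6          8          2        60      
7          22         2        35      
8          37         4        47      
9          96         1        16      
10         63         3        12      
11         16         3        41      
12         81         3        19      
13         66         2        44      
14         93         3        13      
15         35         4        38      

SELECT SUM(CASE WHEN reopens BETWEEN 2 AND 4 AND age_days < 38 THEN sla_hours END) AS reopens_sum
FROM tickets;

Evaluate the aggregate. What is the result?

431

ticket_id=2: ✗
ticket_id=3: ✓ → 65
ticket_id=4: ✓ → 18
ticket_id=5: ✓ → 89
ticket_id=6: ✗
ticket_id=7: ✓ → 22
ticket_id=8: ✗
ticket_id=9: ✗
ticket_id=10: ✓ → 63
ticket_id=11: ✗
ticket_id=12: ✓ → 81
ticket_id=13: ✗
ticket_id=14: ✓ → 93
ticket_id=15: ✗
reopens_sum = 65 + 18 + 89 + 22 + 63 + 81 + 93 = 431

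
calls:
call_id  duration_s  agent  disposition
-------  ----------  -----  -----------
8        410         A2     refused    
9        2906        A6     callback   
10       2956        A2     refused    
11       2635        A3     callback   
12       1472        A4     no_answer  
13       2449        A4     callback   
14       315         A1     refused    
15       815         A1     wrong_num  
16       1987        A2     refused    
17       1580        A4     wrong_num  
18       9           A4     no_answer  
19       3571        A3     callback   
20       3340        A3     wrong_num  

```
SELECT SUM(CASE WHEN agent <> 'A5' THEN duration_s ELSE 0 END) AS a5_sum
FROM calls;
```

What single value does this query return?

call_id=8: ✓ → 410
call_id=9: ✓ → 2906
call_id=10: ✓ → 2956
call_id=11: ✓ → 2635
call_id=12: ✓ → 1472
call_id=13: ✓ → 2449
call_id=14: ✓ → 315
call_id=15: ✓ → 815
call_id=16: ✓ → 1987
call_id=17: ✓ → 1580
call_id=18: ✓ → 9
call_id=19: ✓ → 3571
call_id=20: ✓ → 3340
a5_sum = 410 + 2906 + 2956 + 2635 + 1472 + 2449 + 315 + 815 + 1987 + 1580 + 9 + 3571 + 3340 = 24445

24445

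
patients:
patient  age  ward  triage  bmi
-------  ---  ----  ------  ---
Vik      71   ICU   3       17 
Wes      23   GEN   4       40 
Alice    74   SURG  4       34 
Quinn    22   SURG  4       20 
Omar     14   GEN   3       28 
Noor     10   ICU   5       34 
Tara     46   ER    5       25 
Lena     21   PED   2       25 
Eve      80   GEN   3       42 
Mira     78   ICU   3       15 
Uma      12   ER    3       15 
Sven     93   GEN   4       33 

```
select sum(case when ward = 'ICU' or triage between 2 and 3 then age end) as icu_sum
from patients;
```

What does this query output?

patient=Vik: ✓ → 71
patient=Wes: ✗
patient=Alice: ✗
patient=Quinn: ✗
patient=Omar: ✓ → 14
patient=Noor: ✓ → 10
patient=Tara: ✗
patient=Lena: ✓ → 21
patient=Eve: ✓ → 80
patient=Mira: ✓ → 78
patient=Uma: ✓ → 12
patient=Sven: ✗
icu_sum = 71 + 14 + 10 + 21 + 80 + 78 + 12 = 286

286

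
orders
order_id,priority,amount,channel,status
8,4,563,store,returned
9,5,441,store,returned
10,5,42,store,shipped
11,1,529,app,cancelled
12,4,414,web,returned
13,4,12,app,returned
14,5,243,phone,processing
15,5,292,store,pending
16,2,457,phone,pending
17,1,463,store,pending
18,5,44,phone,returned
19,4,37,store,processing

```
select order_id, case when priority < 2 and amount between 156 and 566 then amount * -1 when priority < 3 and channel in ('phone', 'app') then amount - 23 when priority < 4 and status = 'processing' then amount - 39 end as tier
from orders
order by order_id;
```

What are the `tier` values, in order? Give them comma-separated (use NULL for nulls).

order_id=8: (no match → NULL) → NULL
order_id=9: (no match → NULL) → NULL
order_id=10: (no match → NULL) → NULL
order_id=11: priority < 2 and amount between 156 and 566 → -529
order_id=12: (no match → NULL) → NULL
order_id=13: (no match → NULL) → NULL
order_id=14: (no match → NULL) → NULL
order_id=15: (no match → NULL) → NULL
order_id=16: priority < 3 and channel in ('phone', 'app') → 434
order_id=17: priority < 2 and amount between 156 and 566 → -463
order_id=18: (no match → NULL) → NULL
order_id=19: (no match → NULL) → NULL

NULL, NULL, NULL, -529, NULL, NULL, NULL, NULL, 434, -463, NULL, NULL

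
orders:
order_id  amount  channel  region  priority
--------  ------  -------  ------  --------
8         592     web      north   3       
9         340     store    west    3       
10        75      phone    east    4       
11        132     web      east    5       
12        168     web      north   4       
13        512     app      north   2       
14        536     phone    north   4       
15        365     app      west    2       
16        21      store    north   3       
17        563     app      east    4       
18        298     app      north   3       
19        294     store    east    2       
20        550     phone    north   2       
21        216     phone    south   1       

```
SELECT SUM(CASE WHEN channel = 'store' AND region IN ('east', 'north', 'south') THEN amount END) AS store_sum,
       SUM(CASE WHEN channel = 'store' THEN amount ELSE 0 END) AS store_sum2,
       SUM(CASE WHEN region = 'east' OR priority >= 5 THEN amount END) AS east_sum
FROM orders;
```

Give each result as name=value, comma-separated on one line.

store_sum=315, store_sum2=655, east_sum=1064

[store_sum: channel = 'store' AND region IN ('east', 'north', 'south')]
order_id=8: ✗
order_id=9: ✗
order_id=10: ✗
order_id=11: ✗
order_id=12: ✗
order_id=13: ✗
order_id=14: ✗
order_id=15: ✗
order_id=16: ✓ → 21
order_id=17: ✗
order_id=18: ✗
order_id=19: ✓ → 294
order_id=20: ✗
order_id=21: ✗
store_sum = 21 + 294 = 315
—
[store_sum2: channel = 'store']
order_id=8: ✗
order_id=9: ✓ → 340
order_id=10: ✗
order_id=11: ✗
order_id=12: ✗
order_id=13: ✗
order_id=14: ✗
order_id=15: ✗
order_id=16: ✓ → 21
order_id=17: ✗
order_id=18: ✗
order_id=19: ✓ → 294
order_id=20: ✗
order_id=21: ✗
store_sum2 = 340 + 21 + 294 = 655
—
[east_sum: region = 'east' OR priority >= 5]
order_id=8: ✗
order_id=9: ✗
order_id=10: ✓ → 75
order_id=11: ✓ → 132
order_id=12: ✗
order_id=13: ✗
order_id=14: ✗
order_id=15: ✗
order_id=16: ✗
order_id=17: ✓ → 563
order_id=18: ✗
order_id=19: ✓ → 294
order_id=20: ✗
order_id=21: ✗
east_sum = 75 + 132 + 563 + 294 = 1064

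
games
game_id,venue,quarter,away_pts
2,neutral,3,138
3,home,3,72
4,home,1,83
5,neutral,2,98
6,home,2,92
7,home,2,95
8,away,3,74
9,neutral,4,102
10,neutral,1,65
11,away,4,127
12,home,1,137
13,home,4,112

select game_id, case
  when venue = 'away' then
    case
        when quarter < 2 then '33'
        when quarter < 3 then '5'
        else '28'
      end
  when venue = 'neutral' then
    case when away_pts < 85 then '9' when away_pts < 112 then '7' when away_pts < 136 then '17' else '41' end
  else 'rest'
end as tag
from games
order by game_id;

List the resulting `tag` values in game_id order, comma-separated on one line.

41, rest, rest, 7, rest, rest, 28, 7, 9, 28, rest, rest

game_id=2: venue='neutral' → inner[ELSE] → 41
game_id=3: venue='home' → outer ELSE → rest
game_id=4: venue='home' → outer ELSE → rest
game_id=5: venue='neutral' → inner[away_pts < 112] → 7
game_id=6: venue='home' → outer ELSE → rest
game_id=7: venue='home' → outer ELSE → rest
game_id=8: venue='away' → inner[ELSE] → 28
game_id=9: venue='neutral' → inner[away_pts < 112] → 7
game_id=10: venue='neutral' → inner[away_pts < 85] → 9
game_id=11: venue='away' → inner[ELSE] → 28
game_id=12: venue='home' → outer ELSE → rest
game_id=13: venue='home' → outer ELSE → rest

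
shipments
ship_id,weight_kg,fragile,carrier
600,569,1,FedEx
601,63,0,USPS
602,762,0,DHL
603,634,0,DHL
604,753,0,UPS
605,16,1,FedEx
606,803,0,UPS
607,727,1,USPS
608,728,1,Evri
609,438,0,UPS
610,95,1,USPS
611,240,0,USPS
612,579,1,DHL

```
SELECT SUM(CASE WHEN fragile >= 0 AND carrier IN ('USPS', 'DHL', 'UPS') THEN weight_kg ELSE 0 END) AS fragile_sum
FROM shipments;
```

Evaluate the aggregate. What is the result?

5094

ship_id=600: ✗
ship_id=601: ✓ → 63
ship_id=602: ✓ → 762
ship_id=603: ✓ → 634
ship_id=604: ✓ → 753
ship_id=605: ✗
ship_id=606: ✓ → 803
ship_id=607: ✓ → 727
ship_id=608: ✗
ship_id=609: ✓ → 438
ship_id=610: ✓ → 95
ship_id=611: ✓ → 240
ship_id=612: ✓ → 579
fragile_sum = 63 + 762 + 634 + 753 + 803 + 727 + 438 + 95 + 240 + 579 = 5094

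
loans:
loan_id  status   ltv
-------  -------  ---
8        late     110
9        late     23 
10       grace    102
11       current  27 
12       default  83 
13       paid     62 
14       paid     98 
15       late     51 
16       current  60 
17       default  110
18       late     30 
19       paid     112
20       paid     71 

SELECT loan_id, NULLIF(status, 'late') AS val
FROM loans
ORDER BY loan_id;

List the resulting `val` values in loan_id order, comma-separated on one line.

loan_id=8: status=late vs late: equal → NULL
loan_id=9: status=late vs late: equal → NULL
loan_id=10: status=grace vs late: differ → grace
loan_id=11: status=current vs late: differ → current
loan_id=12: status=default vs late: differ → default
loan_id=13: status=paid vs late: differ → paid
loan_id=14: status=paid vs late: differ → paid
loan_id=15: status=late vs late: equal → NULL
loan_id=16: status=current vs late: differ → current
loan_id=17: status=default vs late: differ → default
loan_id=18: status=late vs late: equal → NULL
loan_id=19: status=paid vs late: differ → paid
loan_id=20: status=paid vs late: differ → paid

NULL, NULL, grace, current, default, paid, paid, NULL, current, default, NULL, paid, paid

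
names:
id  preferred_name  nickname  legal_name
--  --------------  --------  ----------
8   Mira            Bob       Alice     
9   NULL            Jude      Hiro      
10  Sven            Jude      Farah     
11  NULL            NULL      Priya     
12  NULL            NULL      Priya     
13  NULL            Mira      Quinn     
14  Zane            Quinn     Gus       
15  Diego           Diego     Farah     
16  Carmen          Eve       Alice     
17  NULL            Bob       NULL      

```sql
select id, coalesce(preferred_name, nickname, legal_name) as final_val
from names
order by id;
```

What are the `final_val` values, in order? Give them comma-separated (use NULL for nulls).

id=8: preferred_name=Mira → Mira
id=9: preferred_name=NULL, nickname=Jude → Jude
id=10: preferred_name=Sven → Sven
id=11: preferred_name=NULL, nickname=NULL, legal_name=Priya → Priya
id=12: preferred_name=NULL, nickname=NULL, legal_name=Priya → Priya
id=13: preferred_name=NULL, nickname=Mira → Mira
id=14: preferred_name=Zane → Zane
id=15: preferred_name=Diego → Diego
id=16: preferred_name=Carmen → Carmen
id=17: preferred_name=NULL, nickname=Bob → Bob

Mira, Jude, Sven, Priya, Priya, Mira, Zane, Diego, Carmen, Bob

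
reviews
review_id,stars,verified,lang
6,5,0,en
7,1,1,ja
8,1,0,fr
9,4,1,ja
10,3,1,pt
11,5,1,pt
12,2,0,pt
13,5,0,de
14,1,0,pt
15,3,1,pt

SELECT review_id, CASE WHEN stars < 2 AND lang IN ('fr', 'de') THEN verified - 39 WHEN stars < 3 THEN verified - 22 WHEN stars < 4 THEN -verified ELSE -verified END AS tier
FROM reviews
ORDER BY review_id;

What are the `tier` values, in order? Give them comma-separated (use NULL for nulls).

review_id=6: ELSE → 0
review_id=7: stars < 3 → -21
review_id=8: stars < 2 AND lang IN ('fr', 'de') → -39
review_id=9: ELSE → -1
review_id=10: stars < 4 → -1
review_id=11: ELSE → -1
review_id=12: stars < 3 → -22
review_id=13: ELSE → 0
review_id=14: stars < 3 → -22
review_id=15: stars < 4 → -1

0, -21, -39, -1, -1, -1, -22, 0, -22, -1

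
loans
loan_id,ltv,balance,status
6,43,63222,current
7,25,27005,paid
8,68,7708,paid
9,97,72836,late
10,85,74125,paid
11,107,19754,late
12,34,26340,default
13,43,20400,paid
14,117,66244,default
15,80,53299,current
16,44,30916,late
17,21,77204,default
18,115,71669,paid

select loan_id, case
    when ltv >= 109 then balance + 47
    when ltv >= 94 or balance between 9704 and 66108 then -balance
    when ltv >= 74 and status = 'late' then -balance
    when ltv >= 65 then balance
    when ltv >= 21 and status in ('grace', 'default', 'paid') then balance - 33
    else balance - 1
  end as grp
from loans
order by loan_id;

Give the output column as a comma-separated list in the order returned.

-63222, -27005, 7708, -72836, 74125, -19754, -26340, -20400, 66291, -53299, -30916, 77171, 71716

loan_id=6: ltv >= 94 or balance between 9704 and 66108 → -63222
loan_id=7: ltv >= 94 or balance between 9704 and 66108 → -27005
loan_id=8: ltv >= 65 → 7708
loan_id=9: ltv >= 94 or balance between 9704 and 66108 → -72836
loan_id=10: ltv >= 65 → 74125
loan_id=11: ltv >= 94 or balance between 9704 and 66108 → -19754
loan_id=12: ltv >= 94 or balance between 9704 and 66108 → -26340
loan_id=13: ltv >= 94 or balance between 9704 and 66108 → -20400
loan_id=14: ltv >= 109 → 66291
loan_id=15: ltv >= 94 or balance between 9704 and 66108 → -53299
loan_id=16: ltv >= 94 or balance between 9704 and 66108 → -30916
loan_id=17: ltv >= 21 and status in ('grace', 'default', 'paid') → 77171
loan_id=18: ltv >= 109 → 71716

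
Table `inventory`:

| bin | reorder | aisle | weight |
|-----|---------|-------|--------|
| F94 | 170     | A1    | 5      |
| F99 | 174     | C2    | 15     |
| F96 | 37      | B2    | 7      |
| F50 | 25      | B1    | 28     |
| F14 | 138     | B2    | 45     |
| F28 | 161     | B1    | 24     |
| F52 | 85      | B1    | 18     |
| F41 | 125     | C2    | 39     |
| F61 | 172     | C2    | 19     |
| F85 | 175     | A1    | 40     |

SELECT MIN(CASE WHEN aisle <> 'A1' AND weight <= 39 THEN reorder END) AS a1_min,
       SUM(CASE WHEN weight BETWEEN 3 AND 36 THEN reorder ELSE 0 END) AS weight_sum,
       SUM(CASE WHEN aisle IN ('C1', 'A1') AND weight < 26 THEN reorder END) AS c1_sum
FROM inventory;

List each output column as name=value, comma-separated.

[a1_min: aisle <> 'A1' AND weight <= 39]
bin=F94: ✗
bin=F99: ✓ → 174
bin=F96: ✓ → 37
bin=F50: ✓ → 25
bin=F14: ✗
bin=F28: ✓ → 161
bin=F52: ✓ → 85
bin=F41: ✓ → 125
bin=F61: ✓ → 172
bin=F85: ✗
a1_min = MIN(174, 37, 25, 161, 85, 125, 172) = 25
—
[weight_sum: weight BETWEEN 3 AND 36]
bin=F94: ✓ → 170
bin=F99: ✓ → 174
bin=F96: ✓ → 37
bin=F50: ✓ → 25
bin=F14: ✗
bin=F28: ✓ → 161
bin=F52: ✓ → 85
bin=F41: ✗
bin=F61: ✓ → 172
bin=F85: ✗
weight_sum = 170 + 174 + 37 + 25 + 161 + 85 + 172 = 824
—
[c1_sum: aisle IN ('C1', 'A1') AND weight < 26]
bin=F94: ✓ → 170
bin=F99: ✗
bin=F96: ✗
bin=F50: ✗
bin=F14: ✗
bin=F28: ✗
bin=F52: ✗
bin=F41: ✗
bin=F61: ✗
bin=F85: ✗
c1_sum = 170

a1_min=25, weight_sum=824, c1_sum=170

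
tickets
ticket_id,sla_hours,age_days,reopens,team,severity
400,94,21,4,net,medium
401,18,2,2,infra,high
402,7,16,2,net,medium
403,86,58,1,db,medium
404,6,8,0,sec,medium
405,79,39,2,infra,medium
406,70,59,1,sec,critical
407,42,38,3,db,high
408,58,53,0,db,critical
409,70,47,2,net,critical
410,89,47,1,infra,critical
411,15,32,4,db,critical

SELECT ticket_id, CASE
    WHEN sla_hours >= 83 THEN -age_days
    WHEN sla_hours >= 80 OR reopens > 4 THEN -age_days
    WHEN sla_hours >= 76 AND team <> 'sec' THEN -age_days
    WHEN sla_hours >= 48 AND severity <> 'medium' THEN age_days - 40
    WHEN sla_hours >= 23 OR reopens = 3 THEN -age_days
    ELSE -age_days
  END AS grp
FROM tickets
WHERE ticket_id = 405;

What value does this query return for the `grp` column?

ticket_id = 405: sla_hours=79, age_days=39, reopens=2, team=infra, severity=medium.
sla_hours >= 83 → false
sla_hours >= 80 OR reopens > 4 → false
sla_hours >= 76 AND team <> 'sec' → true → -39

-39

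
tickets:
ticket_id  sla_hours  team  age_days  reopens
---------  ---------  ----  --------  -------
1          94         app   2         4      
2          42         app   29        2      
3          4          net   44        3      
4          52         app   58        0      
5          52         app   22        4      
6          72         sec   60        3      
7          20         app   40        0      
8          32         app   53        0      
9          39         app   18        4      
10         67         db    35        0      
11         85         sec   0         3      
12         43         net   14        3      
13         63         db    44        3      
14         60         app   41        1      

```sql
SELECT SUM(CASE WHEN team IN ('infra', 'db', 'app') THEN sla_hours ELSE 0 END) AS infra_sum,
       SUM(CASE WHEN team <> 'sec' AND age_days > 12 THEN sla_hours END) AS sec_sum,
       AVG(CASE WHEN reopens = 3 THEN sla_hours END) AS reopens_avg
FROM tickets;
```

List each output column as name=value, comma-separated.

[infra_sum: team IN ('infra', 'db', 'app')]
ticket_id=1: ✓ → 94
ticket_id=2: ✓ → 42
ticket_id=3: ✗
ticket_id=4: ✓ → 52
ticket_id=5: ✓ → 52
ticket_id=6: ✗
ticket_id=7: ✓ → 20
ticket_id=8: ✓ → 32
ticket_id=9: ✓ → 39
ticket_id=10: ✓ → 67
ticket_id=11: ✗
ticket_id=12: ✗
ticket_id=13: ✓ → 63
ticket_id=14: ✓ → 60
infra_sum = 94 + 42 + 52 + 52 + 20 + 32 + 39 + 67 + 63 + 60 = 521
—
[sec_sum: team <> 'sec' AND age_days > 12]
ticket_id=1: ✗
ticket_id=2: ✓ → 42
ticket_id=3: ✓ → 4
ticket_id=4: ✓ → 52
ticket_id=5: ✓ → 52
ticket_id=6: ✗
ticket_id=7: ✓ → 20
ticket_id=8: ✓ → 32
ticket_id=9: ✓ → 39
ticket_id=10: ✓ → 67
ticket_id=11: ✗
ticket_id=12: ✓ → 43
ticket_id=13: ✓ → 63
ticket_id=14: ✓ → 60
sec_sum = 42 + 4 + 52 + 52 + 20 + 32 + 39 + 67 + 43 + 63 + 60 = 474
—
[reopens_avg: reopens = 3]
ticket_id=1: ✗
ticket_id=2: ✗
ticket_id=3: ✓ → 4
ticket_id=4: ✗
ticket_id=5: ✗
ticket_id=6: ✓ → 72
ticket_id=7: ✗
ticket_id=8: ✗
ticket_id=9: ✗
ticket_id=10: ✗
ticket_id=11: ✓ → 85
ticket_id=12: ✓ → 43
ticket_id=13: ✓ → 63
ticket_id=14: ✗
reopens_avg = (4 + 72 + 85 + 43 + 63) / 5 = 53.4

infra_sum=521, sec_sum=474, reopens_avg=53.4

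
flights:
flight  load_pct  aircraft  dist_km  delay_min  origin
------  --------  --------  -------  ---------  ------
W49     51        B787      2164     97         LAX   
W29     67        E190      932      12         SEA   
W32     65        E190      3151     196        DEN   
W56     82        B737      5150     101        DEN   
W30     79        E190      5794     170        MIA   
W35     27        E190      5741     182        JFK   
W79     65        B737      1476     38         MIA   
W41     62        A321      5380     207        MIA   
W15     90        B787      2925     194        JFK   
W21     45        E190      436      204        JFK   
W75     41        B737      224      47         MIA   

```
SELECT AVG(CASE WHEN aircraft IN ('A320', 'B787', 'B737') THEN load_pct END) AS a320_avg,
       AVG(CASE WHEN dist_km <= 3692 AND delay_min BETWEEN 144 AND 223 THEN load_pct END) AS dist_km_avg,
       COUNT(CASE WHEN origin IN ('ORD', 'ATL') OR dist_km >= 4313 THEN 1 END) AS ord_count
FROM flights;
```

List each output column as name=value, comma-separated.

a320_avg=65.8, dist_km_avg=66.6666666667, ord_count=4

[a320_avg: aircraft IN ('A320', 'B787', 'B737')]
flight=W49: ✓ → 51
flight=W29: ✗
flight=W32: ✗
flight=W56: ✓ → 82
flight=W30: ✗
flight=W35: ✗
flight=W79: ✓ → 65
flight=W41: ✗
flight=W15: ✓ → 90
flight=W21: ✗
flight=W75: ✓ → 41
a320_avg = (51 + 82 + 65 + 90 + 41) / 5 = 65.8
—
[dist_km_avg: dist_km <= 3692 AND delay_min BETWEEN 144 AND 223]
flight=W49: ✗
flight=W29: ✗
flight=W32: ✓ → 65
flight=W56: ✗
flight=W30: ✗
flight=W35: ✗
flight=W79: ✗
flight=W41: ✗
flight=W15: ✓ → 90
flight=W21: ✓ → 45
flight=W75: ✗
dist_km_avg = (65 + 90 + 45) / 3 = 66.6666666667
—
[ord_count: origin IN ('ORD', 'ATL') OR dist_km >= 4313]
flight=W49: ✗
flight=W29: ✗
flight=W32: ✗
flight=W56: ✓ → 1
flight=W30: ✓ → 1
flight=W35: ✓ → 1
flight=W79: ✗
flight=W41: ✓ → 1
flight=W15: ✗
flight=W21: ✗
flight=W75: ✗
ord_count = COUNT(1, 1, 1, 1) = 4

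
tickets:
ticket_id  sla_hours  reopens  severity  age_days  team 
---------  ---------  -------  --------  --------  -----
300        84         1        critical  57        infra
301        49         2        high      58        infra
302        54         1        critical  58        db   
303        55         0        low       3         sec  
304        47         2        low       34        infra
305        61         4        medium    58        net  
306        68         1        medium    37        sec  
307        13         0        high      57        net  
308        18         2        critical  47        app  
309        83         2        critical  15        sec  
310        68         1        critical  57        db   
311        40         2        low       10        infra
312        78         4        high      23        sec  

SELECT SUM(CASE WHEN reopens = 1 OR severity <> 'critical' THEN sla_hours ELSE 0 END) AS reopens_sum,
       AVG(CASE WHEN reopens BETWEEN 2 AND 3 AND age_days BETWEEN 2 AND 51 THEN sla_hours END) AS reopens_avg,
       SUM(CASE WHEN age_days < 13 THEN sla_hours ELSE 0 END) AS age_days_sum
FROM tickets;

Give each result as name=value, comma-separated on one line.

reopens_sum=617, reopens_avg=47, age_days_sum=95

[reopens_sum: reopens = 1 OR severity <> 'critical']
ticket_id=300: ✓ → 84
ticket_id=301: ✓ → 49
ticket_id=302: ✓ → 54
ticket_id=303: ✓ → 55
ticket_id=304: ✓ → 47
ticket_id=305: ✓ → 61
ticket_id=306: ✓ → 68
ticket_id=307: ✓ → 13
ticket_id=308: ✗
ticket_id=309: ✗
ticket_id=310: ✓ → 68
ticket_id=311: ✓ → 40
ticket_id=312: ✓ → 78
reopens_sum = 84 + 49 + 54 + 55 + 47 + 61 + 68 + 13 + 68 + 40 + 78 = 617
—
[reopens_avg: reopens BETWEEN 2 AND 3 AND age_days BETWEEN 2 AND 51]
ticket_id=300: ✗
ticket_id=301: ✗
ticket_id=302: ✗
ticket_id=303: ✗
ticket_id=304: ✓ → 47
ticket_id=305: ✗
ticket_id=306: ✗
ticket_id=307: ✗
ticket_id=308: ✓ → 18
ticket_id=309: ✓ → 83
ticket_id=310: ✗
ticket_id=311: ✓ → 40
ticket_id=312: ✗
reopens_avg = (47 + 18 + 83 + 40) / 4 = 47
—
[age_days_sum: age_days < 13]
ticket_id=300: ✗
ticket_id=301: ✗
ticket_id=302: ✗
ticket_id=303: ✓ → 55
ticket_id=304: ✗
ticket_id=305: ✗
ticket_id=306: ✗
ticket_id=307: ✗
ticket_id=308: ✗
ticket_id=309: ✗
ticket_id=310: ✗
ticket_id=311: ✓ → 40
ticket_id=312: ✗
age_days_sum = 55 + 40 = 95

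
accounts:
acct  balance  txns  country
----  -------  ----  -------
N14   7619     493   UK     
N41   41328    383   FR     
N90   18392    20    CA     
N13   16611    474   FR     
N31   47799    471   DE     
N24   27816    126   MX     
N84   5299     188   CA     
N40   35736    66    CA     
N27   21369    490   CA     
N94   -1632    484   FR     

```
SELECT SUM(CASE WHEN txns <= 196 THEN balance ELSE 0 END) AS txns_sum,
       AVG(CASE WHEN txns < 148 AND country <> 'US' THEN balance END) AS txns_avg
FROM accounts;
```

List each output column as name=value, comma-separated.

txns_sum=87243, txns_avg=27314.6666666667

[txns_sum: txns <= 196]
acct=N14: ✗
acct=N41: ✗
acct=N90: ✓ → 18392
acct=N13: ✗
acct=N31: ✗
acct=N24: ✓ → 27816
acct=N84: ✓ → 5299
acct=N40: ✓ → 35736
acct=N27: ✗
acct=N94: ✗
txns_sum = 18392 + 27816 + 5299 + 35736 = 87243
—
[txns_avg: txns < 148 AND country <> 'US']
acct=N14: ✗
acct=N41: ✗
acct=N90: ✓ → 18392
acct=N13: ✗
acct=N31: ✗
acct=N24: ✓ → 27816
acct=N84: ✗
acct=N40: ✓ → 35736
acct=N27: ✗
acct=N94: ✗
txns_avg = (18392 + 27816 + 35736) / 3 = 27314.6666666667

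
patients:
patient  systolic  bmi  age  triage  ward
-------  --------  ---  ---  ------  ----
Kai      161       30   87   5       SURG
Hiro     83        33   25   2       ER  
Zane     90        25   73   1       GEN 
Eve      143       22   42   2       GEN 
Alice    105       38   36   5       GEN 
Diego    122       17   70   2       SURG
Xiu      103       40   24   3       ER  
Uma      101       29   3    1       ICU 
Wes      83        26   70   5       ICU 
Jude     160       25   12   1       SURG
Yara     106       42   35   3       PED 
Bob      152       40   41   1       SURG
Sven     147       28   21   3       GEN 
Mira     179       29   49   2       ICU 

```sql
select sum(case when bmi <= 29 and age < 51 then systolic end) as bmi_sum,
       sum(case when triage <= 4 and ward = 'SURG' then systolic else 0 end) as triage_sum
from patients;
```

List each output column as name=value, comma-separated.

bmi_sum=730, triage_sum=434

[bmi_sum: bmi <= 29 and age < 51]
patient=Kai: ✗
patient=Hiro: ✗
patient=Zane: ✗
patient=Eve: ✓ → 143
patient=Alice: ✗
patient=Diego: ✗
patient=Xiu: ✗
patient=Uma: ✓ → 101
patient=Wes: ✗
patient=Jude: ✓ → 160
patient=Yara: ✗
patient=Bob: ✗
patient=Sven: ✓ → 147
patient=Mira: ✓ → 179
bmi_sum = 143 + 101 + 160 + 147 + 179 = 730
—
[triage_sum: triage <= 4 and ward = 'SURG']
patient=Kai: ✗
patient=Hiro: ✗
patient=Zane: ✗
patient=Eve: ✗
patient=Alice: ✗
patient=Diego: ✓ → 122
patient=Xiu: ✗
patient=Uma: ✗
patient=Wes: ✗
patient=Jude: ✓ → 160
patient=Yara: ✗
patient=Bob: ✓ → 152
patient=Sven: ✗
patient=Mira: ✗
triage_sum = 122 + 160 + 152 = 434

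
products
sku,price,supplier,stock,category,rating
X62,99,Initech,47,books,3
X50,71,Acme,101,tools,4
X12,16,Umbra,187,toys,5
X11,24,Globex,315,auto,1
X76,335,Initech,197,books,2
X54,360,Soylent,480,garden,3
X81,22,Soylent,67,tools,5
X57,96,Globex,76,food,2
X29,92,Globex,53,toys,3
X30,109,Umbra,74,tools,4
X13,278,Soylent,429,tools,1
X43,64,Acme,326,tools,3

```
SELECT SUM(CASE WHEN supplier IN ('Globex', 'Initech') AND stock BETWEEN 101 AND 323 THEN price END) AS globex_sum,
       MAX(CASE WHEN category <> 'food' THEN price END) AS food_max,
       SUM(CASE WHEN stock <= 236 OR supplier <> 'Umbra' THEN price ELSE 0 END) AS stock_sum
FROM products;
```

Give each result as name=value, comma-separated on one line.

globex_sum=359, food_max=360, stock_sum=1566

[globex_sum: supplier IN ('Globex', 'Initech') AND stock BETWEEN 101 AND 323]
sku=X62: ✗
sku=X50: ✗
sku=X12: ✗
sku=X11: ✓ → 24
sku=X76: ✓ → 335
sku=X54: ✗
sku=X81: ✗
sku=X57: ✗
sku=X29: ✗
sku=X30: ✗
sku=X13: ✗
sku=X43: ✗
globex_sum = 24 + 335 = 359
—
[food_max: category <> 'food']
sku=X62: ✓ → 99
sku=X50: ✓ → 71
sku=X12: ✓ → 16
sku=X11: ✓ → 24
sku=X76: ✓ → 335
sku=X54: ✓ → 360
sku=X81: ✓ → 22
sku=X57: ✗
sku=X29: ✓ → 92
sku=X30: ✓ → 109
sku=X13: ✓ → 278
sku=X43: ✓ → 64
food_max = MAX(99, 71, 16, 24, 335, 360, 22, 92, 109, 278, 64) = 360
—
[stock_sum: stock <= 236 OR supplier <> 'Umbra']
sku=X62: ✓ → 99
sku=X50: ✓ → 71
sku=X12: ✓ → 16
sku=X11: ✓ → 24
sku=X76: ✓ → 335
sku=X54: ✓ → 360
sku=X81: ✓ → 22
sku=X57: ✓ → 96
sku=X29: ✓ → 92
sku=X30: ✓ → 109
sku=X13: ✓ → 278
sku=X43: ✓ → 64
stock_sum = 99 + 71 + 16 + 24 + 335 + 360 + 22 + 96 + 92 + 109 + 278 + 64 = 1566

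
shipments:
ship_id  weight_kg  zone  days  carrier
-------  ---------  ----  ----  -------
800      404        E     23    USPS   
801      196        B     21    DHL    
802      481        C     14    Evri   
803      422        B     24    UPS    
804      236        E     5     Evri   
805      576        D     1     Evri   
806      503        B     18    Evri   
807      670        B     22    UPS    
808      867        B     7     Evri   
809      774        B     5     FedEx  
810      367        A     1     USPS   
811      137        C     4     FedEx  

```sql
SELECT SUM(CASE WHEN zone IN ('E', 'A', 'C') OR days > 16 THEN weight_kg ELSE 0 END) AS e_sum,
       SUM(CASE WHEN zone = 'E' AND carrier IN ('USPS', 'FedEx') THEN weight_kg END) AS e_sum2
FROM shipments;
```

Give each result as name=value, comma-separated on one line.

[e_sum: zone IN ('E', 'A', 'C') OR days > 16]
ship_id=800: ✓ → 404
ship_id=801: ✓ → 196
ship_id=802: ✓ → 481
ship_id=803: ✓ → 422
ship_id=804: ✓ → 236
ship_id=805: ✗
ship_id=806: ✓ → 503
ship_id=807: ✓ → 670
ship_id=808: ✗
ship_id=809: ✗
ship_id=810: ✓ → 367
ship_id=811: ✓ → 137
e_sum = 404 + 196 + 481 + 422 + 236 + 503 + 670 + 367 + 137 = 3416
—
[e_sum2: zone = 'E' AND carrier IN ('USPS', 'FedEx')]
ship_id=800: ✓ → 404
ship_id=801: ✗
ship_id=802: ✗
ship_id=803: ✗
ship_id=804: ✗
ship_id=805: ✗
ship_id=806: ✗
ship_id=807: ✗
ship_id=808: ✗
ship_id=809: ✗
ship_id=810: ✗
ship_id=811: ✗
e_sum2 = 404

e_sum=3416, e_sum2=404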